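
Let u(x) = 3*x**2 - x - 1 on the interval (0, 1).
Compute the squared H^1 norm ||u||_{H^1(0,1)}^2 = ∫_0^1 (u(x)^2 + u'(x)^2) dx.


||u||_{H^1}^2 = 229/30

The H^1 norm (squared) on an interval (0, L) is
  ||u||_{H^1}^2 = ∫_0^L u(x)^2 dx + ∫_0^L u'(x)^2 dx.
Compute u'(x) = 6*x - 1.
Then u(x)^2 = 9*x**4 - 6*x**3 - 5*x**2 + 2*x + 1 and u'(x)^2 = 36*x**2 - 12*x + 1.
Integrate each monomial from 0 to 1 using ∫_0^1 c·x^n dx = c·1^(n+1)/(n+1):
  ∫_0^1 u(x)^2 dx = ∫_0^1 (9*x^4 - 6*x^3 - 5*x^2 + 2*x + 1) dx. Term by term:
    ∫_0^1 9*x^4 dx = 9/5;  ∫_0^1 -6*x^3 dx = -3/2;  ∫_0^1 -5*x^2 dx = -5/3;
    ∫_0^1 2*x dx = 1;  ∫_0^1 1 dx = 1.
  Sum: 9/5 − 3/2 − 5/3 + 1 + 1 = 19/30.
  ∫_0^1 u'(x)^2 dx = ∫_0^1 (36*x^2 - 12*x + 1) dx. Term by term:
    ∫_0^1 36*x^2 dx = 12;  ∫_0^1 -12*x dx = -6;  ∫_0^1 1 dx = 1.
  Sum: 12 − 6 + 1 = 7.
Adding: ||u||_{H^1}^2 = 19/30 + 7 = 229/30.


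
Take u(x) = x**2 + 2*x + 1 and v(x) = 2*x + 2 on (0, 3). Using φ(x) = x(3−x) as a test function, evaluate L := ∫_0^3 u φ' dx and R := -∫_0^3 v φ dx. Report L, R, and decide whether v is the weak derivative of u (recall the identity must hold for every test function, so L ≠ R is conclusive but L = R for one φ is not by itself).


LHS = -45/2, RHS = -45/2. Yes, v = u' weakly.

u(x) = x**2 + 2*x + 1, classical derivative u'(x) = 2*x + 2.
φ(x) = x(3−x), so φ'(x) = 3 - 2*x.
Note φ(0) = φ(3) = 0, so the boundary term u·φ vanishes.
LHS = ∫_0^3 u(x) φ'(x) dx = ∫_0^3 (-2*x^3 - x^2 + 4*x + 3) dx. Term by term:
  ∫_0^3 -2*x^3 dx = -81/2;  ∫_0^3 -x^2 dx = -9;  ∫_0^3 4*x dx = 18;
  ∫_0^3 3 dx = 9.
Sum: -81/2 − 9 + 18 + 9 = -45/2.
So LHS = -45/2.
∫_0^3 v(x) φ(x) dx = ∫_0^3 (-2*x^3 + 4*x^2 + 6*x) dx. Term by term:
  ∫_0^3 -2*x^3 dx = -81/2;  ∫_0^3 4*x^2 dx = 36;  ∫_0^3 6*x dx = 27.
Sum: -81/2 + 36 + 27 = 45/2.
So RHS = -∫_0^3 v(x) φ(x) dx = -45/2.
LHS = RHS, so the identity holds for this test φ.
Moreover u is smooth here and v(x) = u'(x) = 2*x + 2 pointwise, so the identity holds for every test function. Hence v is the weak derivative of u.


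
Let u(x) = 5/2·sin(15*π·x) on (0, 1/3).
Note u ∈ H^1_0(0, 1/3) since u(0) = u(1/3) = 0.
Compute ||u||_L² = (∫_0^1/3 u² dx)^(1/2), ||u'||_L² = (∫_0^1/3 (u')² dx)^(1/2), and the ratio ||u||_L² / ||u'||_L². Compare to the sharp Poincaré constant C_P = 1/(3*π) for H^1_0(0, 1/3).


||u||_L² / ||u'||_L² = 1/(15*π) < C_P = 1/(3*π).

u(x) = 5/2·sin(15*π·x), so u'(x) = 75*π*cos(15*π*x)/2.
Writing u(x) = A·sin(kπx/L) with A = 5/2 and k = 5, use ∫_0^L sin²(kπx/L) dx = L/2 and ∫_0^L cos²(kπx/L) dx = L/2.
u² = 25/4·sin²(15*π·x) and (u')² = 5625*π^2/4·cos²(15*π·x), and each of sin², cos² integrates to L/2 = 1/6 over (0, 1/3).
∫_0^1/3 u² dx = 25/24, so ||u||_L² = 5*sqrt(6)/12.
∫_0^1/3 (u')² dx = 1875*π^2/8, so ||u'||_L² = 25*sqrt(6)*π/4.
Ratio ||u||_L² / ||u'||_L² = 1/(15*π).
Sharp Poincaré constant on H^1_0(0, 1/3) is C_P = L/π = 1/(3*π), achieved by sin(3*π·x).
This is the k = 5 harmonic; the ratio L/(kπ) is strictly less than C_P = L/π, consistent with the sharp inequality ||u||_L² ≤ C_P ||u'||_L².


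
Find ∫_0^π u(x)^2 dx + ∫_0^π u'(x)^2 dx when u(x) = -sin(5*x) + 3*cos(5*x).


||u||_{H^1(0,π)}^2 = 130*π

u'(x) = -15*sin(5*x) - 5*cos(5*x).
Expand u² and (u')² and integrate term by term on (0, π), using: for integers n ≥ 1, ∫_0^π sin²(nx) dx = ∫_0^π cos²(nx) dx = π/2; for n ≠ n', ∫_0^π sin(nx)sin(n'x) dx = ∫_0^π cos(nx)cos(n'x) dx = 0; and by product-to-sum, ∫_0^π sin(nx)cos(n'x) dx = ½∫_0^π [sin((n+n')x) + sin((n−n')x)] dx, which is 0 when n+n' is even and 2n/(n²−n'²) when n+n' is odd (it need not vanish on (0, π)).
  u² squared terms: (-1)²·∫sin(5x)² dx = 1·π/2 = π/2;  (3)²·∫cos(5x)² dx = 9·π/2 = 9*π/2.
  u² cross terms: 2·(-1)·(3)·∫sin(5x)·cos(5x) dx = -6·(0) = 0.
  So ∫_0^π u² dx = π/2 + 9*π/2 + 0 = 5*π.
  (u')² squared terms: (-15)²·∫sin(5x)² dx = 225·π/2 = 225*π/2;  (-5)²·∫cos(5x)² dx = 25·π/2 = 25*π/2.
  (u')² cross terms: 2·(-15)·(-5)·∫sin(5x)·cos(5x) dx = 150·(0) = 0.
  So ∫_0^π (u')² dx = 225*π/2 + 25*π/2 + 0 = 125*π.
||u||_{H^1}^2 = (5*π) + (125*π) = 130*π.


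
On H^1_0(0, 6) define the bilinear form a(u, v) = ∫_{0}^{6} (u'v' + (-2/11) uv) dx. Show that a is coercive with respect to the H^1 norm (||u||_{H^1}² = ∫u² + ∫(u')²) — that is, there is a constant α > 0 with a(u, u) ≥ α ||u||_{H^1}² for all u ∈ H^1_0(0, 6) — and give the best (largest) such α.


α = (-72/11 + π^2)/(π^2 + 36)

Coercivity of a(·,·) on H^1_0(0, 6) means a(u, u) ≥ α ||u||_{H^1}² for every u ∈ H^1_0.
The interval has length L = 6, and Poincaré/coercivity depend only on L. Here a(u, u) = ∫(u')² + (-2/11)·∫u².
Here c = -2/11 < 0 with |c| < (π/L)² = π^2/36, so coercivity still holds. The condition a(u,u) ≥ α||u||_{H^1}² reads (1−α)∫(u')² ≥ (α−c)∫u². Any admissible α is ≤ 1 (rapidly oscillating u have ∫u²/∫(u')² → 0), and α = 1 would force 0 ≥ (1−c)∫u², impossible since c < 1; so 1−α > 0. By the sharp Poincaré inequality on H^1_0 of an interval of length L, ∫(u')² ≥ (π/L)²∫u² with equality for the first sine mode sin(π(x−x₀)/L) (x₀ the left endpoint), so the inequality holds for all u iff (1−α)(π/L)² ≥ α − c, i.e. α ≤ ((π/L)² + c)/((π/L)² + 1) = (1 + c(L/π)²)/(1 + (L/π)²). (Direct route, valid since c ≤ 0: Poincaré gives c∫u² ≥ c(L/π)²∫(u')², so a(u,u) ≥ (1 + c(L/π)²)∫(u')², while ||u||_{H^1}² ≤ (1 + (L/π)²)∫(u')²; dividing yields the same α.) With (π/L)² = π^2/36 and c = -2/11, the largest admissible constant is α = ((π/L)² + c)/((π/L)² + 1).
Simplifying, α = (-72/11 + π^2)/(π^2 + 36).


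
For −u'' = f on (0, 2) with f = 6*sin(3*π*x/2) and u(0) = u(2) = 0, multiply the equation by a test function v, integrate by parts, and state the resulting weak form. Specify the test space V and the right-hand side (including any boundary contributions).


V = H^1_0(0, 2) (so v(0) = v(2) = 0); weak form: ∫_0^2 u'v' dx = ∫_0^2 (6*sin(3*π*x/2)) v dx for all v ∈ V.

Multiply both sides by a test function v and integrate from 0 to 2:
  ∫_0^2 −u''(x) v(x) dx = ∫_0^2 f(x) v(x) dx.
Integrate the LHS by parts once:
  ∫_0^2 −u'' v dx = −[u'(x) v(x)]_0^2 + ∫_0^2 u'(x) v'(x) dx.
Thus ∫_0^2 u'(x) v'(x) dx = ∫_0^2 f(x) v(x) dx + [u'(x) v(x)]_0^2.
Choose V so that boundary terms are either known or forced to vanish.
u is Dirichlet: u(0) = u(2) = 0. Let V = H^1_0(0, 2); then v(0) = v(2) = 0, and [u' v]_0^2 = 0.
Weak formulation: find u (satisfying any essential BC) such that ∫_0^2 u'(x) v'(x) dx = ∫_0^2 f v dx for all v ∈ V.
Substituting f(x) = 6*sin(3*π*x/2), the right-hand side is ∫_0^2 (6*sin(3*π*x/2)) v dx.


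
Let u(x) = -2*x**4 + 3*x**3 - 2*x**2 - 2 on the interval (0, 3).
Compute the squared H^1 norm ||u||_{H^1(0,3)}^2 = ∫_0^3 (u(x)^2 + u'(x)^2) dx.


||u||_{H^1}^2 = 799149/70

The H^1 norm (squared) on an interval (0, L) is
  ||u||_{H^1}^2 = ∫_0^L u(x)^2 dx + ∫_0^L u'(x)^2 dx.
Compute u'(x) = -8*x**3 + 9*x**2 - 4*x.
Then u(x)^2 = 4*x**8 - 12*x**7 + 17*x**6 - 12*x**5 + 12*x**4 - 12*x**3 + 8*x**2 + 4 and u'(x)^2 = 64*x**6 - 144*x**5 + 145*x**4 - 72*x**3 + 16*x**2.
Integrate each monomial from 0 to 3 using ∫_0^3 c·x^n dx = c·3^(n+1)/(n+1):
  ∫_0^3 u(x)^2 dx = ∫_0^3 (4*x^8 - 12*x^7 + 17*x^6 - 12*x^5 + 12*x^4 - 12*x^3 + 8*x^2 + 4) dx. Term by term:
    ∫_0^3 4*x^8 dx = 8748;  ∫_0^3 -12*x^7 dx = -19683/2;  ∫_0^3 17*x^6 dx = 37179/7;
    ∫_0^3 -12*x^5 dx = -1458;  ∫_0^3 12*x^4 dx = 2916/5;  ∫_0^3 -12*x^3 dx = -243;
    ∫_0^3 8*x^2 dx = 72;  ∫_0^3 4 dx = 12.
  Sum: 8748 − 19683/2 + 37179/7 − 1458 + 2916/5 − 243 + 72 + 12 = 222879/70.
  ∫_0^3 u'(x)^2 dx = ∫_0^3 (64*x^6 - 144*x^5 + 145*x^4 - 72*x^3 + 16*x^2) dx. Term by term:
    ∫_0^3 64*x^6 dx = 139968/7;  ∫_0^3 -144*x^5 dx = -17496;  ∫_0^3 145*x^4 dx = 7047;
    ∫_0^3 -72*x^3 dx = -1458;  ∫_0^3 16*x^2 dx = 144.
  Sum: 139968/7 − 17496 + 7047 − 1458 + 144 = 57627/7.
Adding: ||u||_{H^1}^2 = 222879/70 + 57627/7 = 799149/70.


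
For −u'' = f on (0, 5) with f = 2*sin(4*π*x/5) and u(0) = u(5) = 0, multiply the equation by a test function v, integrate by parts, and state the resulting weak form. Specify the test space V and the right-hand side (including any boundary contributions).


V = H^1_0(0, 5) (so v(0) = v(5) = 0); weak form: ∫_0^5 u'v' dx = ∫_0^5 (2*sin(4*π*x/5)) v dx for all v ∈ V.

Multiply both sides by a test function v and integrate from 0 to 5:
  ∫_0^5 −u''(x) v(x) dx = ∫_0^5 f(x) v(x) dx.
Integrate the LHS by parts once:
  ∫_0^5 −u'' v dx = −[u'(x) v(x)]_0^5 + ∫_0^5 u'(x) v'(x) dx.
Thus ∫_0^5 u'(x) v'(x) dx = ∫_0^5 f(x) v(x) dx + [u'(x) v(x)]_0^5.
Choose V so that boundary terms are either known or forced to vanish.
u is Dirichlet: u(0) = u(5) = 0. Let V = H^1_0(0, 5); then v(0) = v(5) = 0, and [u' v]_0^5 = 0.
Weak formulation: find u (satisfying any essential BC) such that ∫_0^5 u'(x) v'(x) dx = ∫_0^5 f v dx for all v ∈ V.
Substituting f(x) = 2*sin(4*π*x/5), the right-hand side is ∫_0^5 (2*sin(4*π*x/5)) v dx.


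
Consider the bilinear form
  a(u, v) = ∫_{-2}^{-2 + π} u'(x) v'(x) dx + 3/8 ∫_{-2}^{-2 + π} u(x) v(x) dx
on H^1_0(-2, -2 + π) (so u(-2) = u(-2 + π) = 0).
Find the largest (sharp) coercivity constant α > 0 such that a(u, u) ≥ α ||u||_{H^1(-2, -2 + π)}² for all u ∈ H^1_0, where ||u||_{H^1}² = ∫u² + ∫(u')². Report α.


α = 11/16

Coercivity of a(·,·) on H^1_0(-2, -2 + π) means a(u, u) ≥ α ||u||_{H^1}² for every u ∈ H^1_0.
The interval has length L = π, and Poincaré/coercivity depend only on L. Here a(u, u) = ∫(u')² + (3/8)·∫u².
Here 0 < c = 3/8 < 1. The condition a(u,u) ≥ α||u||_{H^1}² reads (1−α)∫(u')² ≥ (α−c)∫u². Any admissible α is ≤ 1 (rapidly oscillating u have ∫u²/∫(u')² → 0), and α = 1 would force 0 ≥ (1−c)∫u², impossible since c < 1; so 1−α > 0. By the sharp Poincaré inequality on H^1_0 of an interval of length L, ∫(u')² ≥ (π/L)²∫u² with equality for the first sine mode sin(π(x−x₀)/L) (x₀ the left endpoint), so the inequality holds for all u iff (1−α)(π/L)² ≥ α − c, i.e. α ≤ ((π/L)² + c)/((π/L)² + 1) = (1 + c(L/π)²)/(1 + (L/π)²). With (π/L)² = 1 and c = 3/8, the largest admissible constant is α = ((π/L)² + c)/((π/L)² + 1).
Simplifying, α = 11/16.


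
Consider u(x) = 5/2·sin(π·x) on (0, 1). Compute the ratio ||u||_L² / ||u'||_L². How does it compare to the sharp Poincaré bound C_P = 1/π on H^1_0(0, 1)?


||u||_L² / ||u'||_L² = 1/π = C_P.

u(x) = 5/2·sin(π·x), so u'(x) = 5*π*cos(π*x)/2.
Writing u(x) = A·sin(kπx/L) with A = 5/2 and k = 1, use ∫_0^L sin²(kπx/L) dx = L/2 and ∫_0^L cos²(kπx/L) dx = L/2.
u² = 25/4·sin²(π·x) and (u')² = 25*π^2/4·cos²(π·x), and each of sin², cos² integrates to L/2 = 1/2 over (0, 1).
∫_0^1 u² dx = 25/8, so ||u||_L² = 5*sqrt(2)/4.
∫_0^1 (u')² dx = 25*π^2/8, so ||u'||_L² = 5*sqrt(2)*π/4.
Ratio ||u||_L² / ||u'||_L² = 1/π.
Sharp Poincaré constant on H^1_0(0, 1) is C_P = L/π = 1/π, achieved by sin(π·x).
This is the k = 1 eigenfunction (up to amplitude), so the ratio equals the sharp Poincaré constant exactly.


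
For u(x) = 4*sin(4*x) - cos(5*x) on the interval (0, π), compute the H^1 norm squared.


||u||_{H^1(0,π)}^2 = 1664/9 + 149*π

u'(x) = 5*sin(5*x) + 16*cos(4*x).
Expand u² and (u')² and integrate term by term on (0, π), using: for integers n ≥ 1, ∫_0^π sin²(nx) dx = ∫_0^π cos²(nx) dx = π/2; for n ≠ n', ∫_0^π sin(nx)sin(n'x) dx = ∫_0^π cos(nx)cos(n'x) dx = 0; and by product-to-sum, ∫_0^π sin(nx)cos(n'x) dx = ½∫_0^π [sin((n+n')x) + sin((n−n')x)] dx, which is 0 when n+n' is even and 2n/(n²−n'²) when n+n' is odd (it need not vanish on (0, π)).
  u² squared terms: (-1)²·∫cos(5x)² dx = 1·π/2 = π/2;  (4)²·∫sin(4x)² dx = 16·π/2 = 8*π.
  u² cross terms: 2·(-1)·(4)·∫cos(5x)·sin(4x) dx = -8·(-8/9) = 64/9.
  So ∫_0^π u² dx = π/2 + 8*π + 64/9 = 64/9 + 17*π/2.
  (u')² squared terms: (5)²·∫sin(5x)² dx = 25·π/2 = 25*π/2;  (16)²·∫cos(4x)² dx = 256·π/2 = 128*π.
  (u')² cross terms: 2·(5)·(16)·∫sin(5x)·cos(4x) dx = 160·(10/9) = 1600/9.
  So ∫_0^π (u')² dx = 25*π/2 + 128*π + 1600/9 = 1600/9 + 281*π/2.
||u||_{H^1}^2 = (64/9 + 17*π/2) + (1600/9 + 281*π/2) = 1664/9 + 149*π.


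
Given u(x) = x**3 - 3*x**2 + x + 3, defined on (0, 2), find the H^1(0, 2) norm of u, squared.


||u||_{H^1}^2 = 272/21

The H^1 norm (squared) on an interval (0, L) is
  ||u||_{H^1}^2 = ∫_0^L u(x)^2 dx + ∫_0^L u'(x)^2 dx.
Compute u'(x) = 3*x**2 - 6*x + 1.
Then u(x)^2 = x**6 - 6*x**5 + 11*x**4 - 17*x**2 + 6*x + 9 and u'(x)^2 = 9*x**4 - 36*x**3 + 42*x**2 - 12*x + 1.
Integrate each monomial from 0 to 2 using ∫_0^2 c·x^n dx = c·2^(n+1)/(n+1):
  ∫_0^2 u(x)^2 dx = ∫_0^2 (x^6 - 6*x^5 + 11*x^4 - 17*x^2 + 6*x + 9) dx. Term by term:
    ∫_0^2 x^6 dx = 128/7;  ∫_0^2 -6*x^5 dx = -64;  ∫_0^2 11*x^4 dx = 352/5;
    ∫_0^2 -17*x^2 dx = -136/3;  ∫_0^2 6*x dx = 12;  ∫_0^2 9 dx = 18.
  Sum: 128/7 − 64 + 352/5 − 136/3 + 12 + 18 = 982/105.
  ∫_0^2 u'(x)^2 dx = ∫_0^2 (9*x^4 - 36*x^3 + 42*x^2 - 12*x + 1) dx. Term by term:
    ∫_0^2 9*x^4 dx = 288/5;  ∫_0^2 -36*x^3 dx = -144;  ∫_0^2 42*x^2 dx = 112;
    ∫_0^2 -12*x dx = -24;  ∫_0^2 1 dx = 2.
  Sum: 288/5 − 144 + 112 − 24 + 2 = 18/5.
Adding: ||u||_{H^1}^2 = 982/105 + 18/5 = 272/21.


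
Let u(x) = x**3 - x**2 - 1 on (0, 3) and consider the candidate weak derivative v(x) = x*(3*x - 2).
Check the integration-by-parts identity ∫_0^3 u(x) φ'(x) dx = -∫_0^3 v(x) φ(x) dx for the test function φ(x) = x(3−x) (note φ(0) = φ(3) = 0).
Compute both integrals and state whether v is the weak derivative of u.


LHS = -459/20, RHS = -459/20. Yes, v = u' weakly.

u(x) = x**3 - x**2 - 1, classical derivative u'(x) = 3*x**2 - 2*x.
φ(x) = x(3−x), so φ'(x) = 3 - 2*x.
Note φ(0) = φ(3) = 0, so the boundary term u·φ vanishes.
LHS = ∫_0^3 u(x) φ'(x) dx = ∫_0^3 (-2*x^4 + 5*x^3 - 3*x^2 + 2*x - 3) dx. Term by term:
  ∫_0^3 -2*x^4 dx = -486/5;  ∫_0^3 5*x^3 dx = 405/4;  ∫_0^3 -3*x^2 dx = -27;
  ∫_0^3 2*x dx = 9;  ∫_0^3 -3 dx = -9.
Sum: -486/5 + 405/4 − 27 + 9 − 9 = -459/20.
So LHS = -459/20.
∫_0^3 v(x) φ(x) dx = ∫_0^3 (-3*x^4 + 11*x^3 - 6*x^2) dx. Term by term:
  ∫_0^3 -3*x^4 dx = -729/5;  ∫_0^3 11*x^3 dx = 891/4;  ∫_0^3 -6*x^2 dx = -54.
Sum: -729/5 + 891/4 − 54 = 459/20.
So RHS = -∫_0^3 v(x) φ(x) dx = -459/20.
LHS = RHS, so the identity holds for this test φ.
Moreover u is smooth here and v(x) = u'(x) = 3*x**2 - 2*x pointwise, so the identity holds for every test function. Hence v is the weak derivative of u.


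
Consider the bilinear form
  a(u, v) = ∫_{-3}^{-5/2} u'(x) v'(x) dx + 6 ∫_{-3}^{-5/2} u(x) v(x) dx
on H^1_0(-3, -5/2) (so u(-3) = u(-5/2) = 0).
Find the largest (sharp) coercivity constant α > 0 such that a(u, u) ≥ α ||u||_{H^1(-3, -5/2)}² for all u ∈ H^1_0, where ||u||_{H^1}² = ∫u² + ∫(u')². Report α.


α = 1

Coercivity of a(·,·) on H^1_0(-3, -5/2) means a(u, u) ≥ α ||u||_{H^1}² for every u ∈ H^1_0.
The interval has length L = 1/2, and Poincaré/coercivity depend only on L. Here a(u, u) = ∫(u')² + (6)·∫u².
Here c = 6 ≥ 1, so a(u,u) = ∫(u')² + c∫u² ≥ ∫(u')² + ∫u² = ||u||_{H^1}², i.e. α = 1 works. No larger α is possible: a(u,u) ≥ α||u||_{H^1}² means (1−α)∫(u')² ≥ (α−c)∫u², and for the modes u_n = sin(nπ(x−x₀)/L) (x₀ the left endpoint) one has ∫u_n²/∫(u_n')² = (L/(nπ))² → 0, so a(u_n,u_n)/||u_n||_{H^1}² → 1. Hence the optimal constant is α = 1.
Therefore α = 1.


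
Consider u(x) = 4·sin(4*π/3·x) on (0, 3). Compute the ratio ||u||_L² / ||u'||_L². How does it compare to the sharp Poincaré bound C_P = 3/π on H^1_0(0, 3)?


||u||_L² / ||u'||_L² = 3/(4*π) < C_P = 3/π.

u(x) = 4·sin(4*π/3·x), so u'(x) = 16*π*cos(4*π*x/3)/3.
Writing u(x) = A·sin(kπx/L) with A = 4 and k = 4, use ∫_0^L sin²(kπx/L) dx = L/2 and ∫_0^L cos²(kπx/L) dx = L/2.
u² = 16·sin²(4*π/3·x) and (u')² = 256*π^2/9·cos²(4*π/3·x), and each of sin², cos² integrates to L/2 = 3/2 over (0, 3).
∫_0^3 u² dx = 24, so ||u||_L² = 2*sqrt(6).
∫_0^3 (u')² dx = 128*π^2/3, so ||u'||_L² = 8*sqrt(6)*π/3.
Ratio ||u||_L² / ||u'||_L² = 3/(4*π).
Sharp Poincaré constant on H^1_0(0, 3) is C_P = L/π = 3/π, achieved by sin(π/3·x).
This is the k = 4 harmonic; the ratio L/(kπ) is strictly less than C_P = L/π, consistent with the sharp inequality ||u||_L² ≤ C_P ||u'||_L².


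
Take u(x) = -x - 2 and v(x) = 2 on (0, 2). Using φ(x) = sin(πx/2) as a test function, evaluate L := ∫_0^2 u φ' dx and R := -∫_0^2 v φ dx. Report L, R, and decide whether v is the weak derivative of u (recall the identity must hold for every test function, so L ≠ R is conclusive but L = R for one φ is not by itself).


LHS = 4/π, RHS = -8/π. No, v is not the weak derivative of u.

u(x) = -x - 2, classical derivative u'(x) = -1.
φ(x) = sin(πx/2), so φ'(x) = π*cos(π*x/2)/2.
Note φ(0) = φ(2) = 0, so the boundary term u·φ vanishes.
LHS = ∫_0^2 u(x) φ'(x) dx = ∫_0^2 (-π*x*cos(π*x/2)/2 - π*cos(π*x/2)) dx. Term by term:
  ∫_0^2 -π*cos(π*x/2) dx = 0;  ∫_0^2 -π*x*cos(π*x/2)/2 dx = 4/π.
Sum: 0 + 4/π = 4/π.
So LHS = 4/π.
∫_0^2 v(x) φ(x) dx = ∫_0^2 (2*sin(π*x/2)) dx. Term by term:
  ∫_0^2 2*sin(π*x/2) dx = 8/π.
So RHS = -∫_0^2 v(x) φ(x) dx = -8/π.
LHS − RHS = 12/π ≠ 0, so the identity fails.
(For a valid weak derivative the identity must hold for EVERY test function, in particular this one. The failure shows v is NOT the weak derivative of u.)
Correct weak derivative would be u'(x) = -1.


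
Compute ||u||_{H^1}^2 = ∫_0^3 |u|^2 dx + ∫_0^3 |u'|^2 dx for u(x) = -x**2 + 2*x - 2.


||u||_{H^1}^2 = 138/5

The H^1 norm (squared) on an interval (0, L) is
  ||u||_{H^1}^2 = ∫_0^L u(x)^2 dx + ∫_0^L u'(x)^2 dx.
Compute u'(x) = 2 - 2*x.
Then u(x)^2 = x**4 - 4*x**3 + 8*x**2 - 8*x + 4 and u'(x)^2 = 4*x**2 - 8*x + 4.
Integrate each monomial from 0 to 3 using ∫_0^3 c·x^n dx = c·3^(n+1)/(n+1):
  ∫_0^3 u(x)^2 dx = ∫_0^3 (x^4 - 4*x^3 + 8*x^2 - 8*x + 4) dx. Term by term:
    ∫_0^3 x^4 dx = 243/5;  ∫_0^3 -4*x^3 dx = -81;  ∫_0^3 8*x^2 dx = 72;
    ∫_0^3 -8*x dx = -36;  ∫_0^3 4 dx = 12.
  Sum: 243/5 − 81 + 72 − 36 + 12 = 78/5.
  ∫_0^3 u'(x)^2 dx = ∫_0^3 (4*x^2 - 8*x + 4) dx. Term by term:
    ∫_0^3 4*x^2 dx = 36;  ∫_0^3 -8*x dx = -36;  ∫_0^3 4 dx = 12.
  Sum: 36 − 36 + 12 = 12.
Adding: ||u||_{H^1}^2 = 78/5 + 12 = 138/5.


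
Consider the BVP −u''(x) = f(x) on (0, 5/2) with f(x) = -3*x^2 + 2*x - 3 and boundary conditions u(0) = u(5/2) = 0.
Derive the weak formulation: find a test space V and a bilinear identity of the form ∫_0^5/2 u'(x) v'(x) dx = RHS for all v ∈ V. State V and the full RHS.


V = H^1_0(0, 5/2) (so v(0) = v(5/2) = 0); weak form: ∫_0^5/2 u'v' dx = ∫_0^5/2 (-3*x^2 + 2*x - 3) v dx for all v ∈ V.

Multiply both sides by a test function v and integrate from 0 to 5/2:
  ∫_0^5/2 −u''(x) v(x) dx = ∫_0^5/2 f(x) v(x) dx.
Integrate the LHS by parts once:
  ∫_0^5/2 −u'' v dx = −[u'(x) v(x)]_0^5/2 + ∫_0^5/2 u'(x) v'(x) dx.
Thus ∫_0^5/2 u'(x) v'(x) dx = ∫_0^5/2 f(x) v(x) dx + [u'(x) v(x)]_0^5/2.
Choose V so that boundary terms are either known or forced to vanish.
u is Dirichlet: u(0) = u(5/2) = 0. Let V = H^1_0(0, 5/2); then v(0) = v(5/2) = 0, and [u' v]_0^5/2 = 0.
Weak formulation: find u (satisfying any essential BC) such that ∫_0^5/2 u'(x) v'(x) dx = ∫_0^5/2 f v dx for all v ∈ V.
Substituting f(x) = -3*x^2 + 2*x - 3, the right-hand side is ∫_0^5/2 (-3*x^2 + 2*x - 3) v dx.


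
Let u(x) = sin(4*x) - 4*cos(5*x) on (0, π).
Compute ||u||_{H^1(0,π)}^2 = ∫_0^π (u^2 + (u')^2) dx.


||u||_{H^1(0,π)}^2 = 1664/9 + 433*π/2

u'(x) = 20*sin(5*x) + 4*cos(4*x).
Expand u² and (u')² and integrate term by term on (0, π), using: for integers n ≥ 1, ∫_0^π sin²(nx) dx = ∫_0^π cos²(nx) dx = π/2; for n ≠ n', ∫_0^π sin(nx)sin(n'x) dx = ∫_0^π cos(nx)cos(n'x) dx = 0; and by product-to-sum, ∫_0^π sin(nx)cos(n'x) dx = ½∫_0^π [sin((n+n')x) + sin((n−n')x)] dx, which is 0 when n+n' is even and 2n/(n²−n'²) when n+n' is odd (it need not vanish on (0, π)).
  u² squared terms: (-4)²·∫cos(5x)² dx = 16·π/2 = 8*π;  (1)²·∫sin(4x)² dx = 1·π/2 = π/2.
  u² cross terms: 2·(-4)·(1)·∫cos(5x)·sin(4x) dx = -8·(-8/9) = 64/9.
  So ∫_0^π u² dx = 8*π + π/2 + 64/9 = 64/9 + 17*π/2.
  (u')² squared terms: (4)²·∫cos(4x)² dx = 16·π/2 = 8*π;  (20)²·∫sin(5x)² dx = 400·π/2 = 200*π.
  (u')² cross terms: 2·(4)·(20)·∫cos(4x)·sin(5x) dx = 160·(10/9) = 1600/9.
  So ∫_0^π (u')² dx = 8*π + 200*π + 1600/9 = 1600/9 + 208*π.
||u||_{H^1}^2 = (64/9 + 17*π/2) + (1600/9 + 208*π) = 1664/9 + 433*π/2.


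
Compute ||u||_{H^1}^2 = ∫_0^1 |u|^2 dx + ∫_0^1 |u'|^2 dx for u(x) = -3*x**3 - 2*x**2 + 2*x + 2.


||u||_{H^1}^2 = 941/35

The H^1 norm (squared) on an interval (0, L) is
  ||u||_{H^1}^2 = ∫_0^L u(x)^2 dx + ∫_0^L u'(x)^2 dx.
Compute u'(x) = -9*x**2 - 4*x + 2.
Then u(x)^2 = 9*x**6 + 12*x**5 - 8*x**4 - 20*x**3 - 4*x**2 + 8*x + 4 and u'(x)^2 = 81*x**4 + 72*x**3 - 20*x**2 - 16*x + 4.
Integrate each monomial from 0 to 1 using ∫_0^1 c·x^n dx = c·1^(n+1)/(n+1):
  ∫_0^1 u(x)^2 dx = ∫_0^1 (9*x^6 + 12*x^5 - 8*x^4 - 20*x^3 - 4*x^2 + 8*x + 4) dx. Term by term:
    ∫_0^1 9*x^6 dx = 9/7;  ∫_0^1 12*x^5 dx = 2;  ∫_0^1 -8*x^4 dx = -8/5;
    ∫_0^1 -20*x^3 dx = -5;  ∫_0^1 -4*x^2 dx = -4/3;  ∫_0^1 8*x dx = 4;
    ∫_0^1 4 dx = 4.
  Sum: 9/7 + 2 − 8/5 − 5 − 4/3 + 4 + 4 = 352/105.
  ∫_0^1 u'(x)^2 dx = ∫_0^1 (81*x^4 + 72*x^3 - 20*x^2 - 16*x + 4) dx. Term by term:
    ∫_0^1 81*x^4 dx = 81/5;  ∫_0^1 72*x^3 dx = 18;  ∫_0^1 -20*x^2 dx = -20/3;
    ∫_0^1 -16*x dx = -8;  ∫_0^1 4 dx = 4.
  Sum: 81/5 + 18 − 20/3 − 8 + 4 = 353/15.
Adding: ||u||_{H^1}^2 = 352/105 + 353/15 = 941/35.


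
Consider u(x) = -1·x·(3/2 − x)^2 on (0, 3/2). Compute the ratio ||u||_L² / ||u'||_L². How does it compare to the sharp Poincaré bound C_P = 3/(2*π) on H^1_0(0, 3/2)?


||u||_L² / ||u'||_L² = 3*sqrt(14)/28 < C_P = 3/(2*π).

u(x) = -1·x·(3/2 − x)^2, so u'(x) = -3*x^2 + 6*x - 9/4.
u(x) = -1·x·(3/2 − x)^2 vanishes at x = 0 and x = 3/2, so u ∈ H^1_0(0, 3/2). Differentiate via the product rule and integrate the resulting polynomials term by term.
  ∫_0^3/2 u² dx = ∫_0^3/2 (x^6 - 6*x^5 + 27*x^4/2 - 27*x^3/2 + 81*x^2/16) dx. Term by term:
    ∫_0^3/2 x^6 dx = 2187/896;  ∫_0^3/2 -6*x^5 dx = -729/64;  ∫_0^3/2 27*x^4/2 dx = 6561/320;
    ∫_0^3/2 -27*x^3/2 dx = -2187/128;  ∫_0^3/2 81*x^2/16 dx = 729/128.
  Sum: 2187/896 − 729/64 + 6561/320 − 2187/128 + 729/128 = 729/4480.
  ∫_0^3/2 (u')² dx = ∫_0^3/2 (9*x^4 - 36*x^3 + 99*x^2/2 - 27*x + 81/16) dx. Term by term:
    ∫_0^3/2 9*x^4 dx = 2187/160;  ∫_0^3/2 -36*x^3 dx = -729/16;  ∫_0^3/2 99*x^2/2 dx = 891/16;
    ∫_0^3/2 -27*x dx = -243/8;  ∫_0^3/2 81/16 dx = 243/32.
  Sum: 2187/160 − 729/16 + 891/16 − 243/8 + 243/32 = 81/80.
∫_0^3/2 u² dx = 729/4480, so ||u||_L² = 27*sqrt(70)/560.
∫_0^3/2 (u')² dx = 81/80, so ||u'||_L² = 9*sqrt(5)/20.
Ratio ||u||_L² / ||u'||_L² = 3*sqrt(14)/28.
Sharp Poincaré constant on H^1_0(0, 3/2) is C_P = L/π = 3/(2*π), achieved by sin(2*π/3·x).
A polynomial bump cannot attain the sharp Poincaré constant (only the first sine eigenfunction does), so the ratio is strictly less than C_P, consistent with ||u||_L² ≤ C_P ||u'||_L².


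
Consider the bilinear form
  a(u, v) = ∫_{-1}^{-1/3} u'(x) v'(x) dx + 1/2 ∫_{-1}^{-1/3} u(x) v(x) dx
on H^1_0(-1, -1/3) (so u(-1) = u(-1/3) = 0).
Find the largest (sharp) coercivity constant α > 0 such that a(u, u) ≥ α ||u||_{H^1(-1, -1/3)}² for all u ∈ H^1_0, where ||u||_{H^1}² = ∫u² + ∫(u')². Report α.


α = (2 + 9*π^2)/(4 + 9*π^2)

Coercivity of a(·,·) on H^1_0(-1, -1/3) means a(u, u) ≥ α ||u||_{H^1}² for every u ∈ H^1_0.
The interval has length L = 2/3, and Poincaré/coercivity depend only on L. Here a(u, u) = ∫(u')² + (1/2)·∫u².
Here 0 < c = 1/2 < 1. The condition a(u,u) ≥ α||u||_{H^1}² reads (1−α)∫(u')² ≥ (α−c)∫u². Any admissible α is ≤ 1 (rapidly oscillating u have ∫u²/∫(u')² → 0), and α = 1 would force 0 ≥ (1−c)∫u², impossible since c < 1; so 1−α > 0. By the sharp Poincaré inequality on H^1_0 of an interval of length L, ∫(u')² ≥ (π/L)²∫u² with equality for the first sine mode sin(π(x−x₀)/L) (x₀ the left endpoint), so the inequality holds for all u iff (1−α)(π/L)² ≥ α − c, i.e. α ≤ ((π/L)² + c)/((π/L)² + 1) = (1 + c(L/π)²)/(1 + (L/π)²). With (π/L)² = 9*π^2/4 and c = 1/2, the largest admissible constant is α = ((π/L)² + c)/((π/L)² + 1).
Simplifying, α = (2 + 9*π^2)/(4 + 9*π^2).


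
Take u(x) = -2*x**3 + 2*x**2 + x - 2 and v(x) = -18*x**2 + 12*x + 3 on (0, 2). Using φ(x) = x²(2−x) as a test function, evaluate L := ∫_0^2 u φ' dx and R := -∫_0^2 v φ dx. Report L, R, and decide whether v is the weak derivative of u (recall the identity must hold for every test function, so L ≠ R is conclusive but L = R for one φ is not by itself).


LHS = 76/15, RHS = 76/5. No, v is not the weak derivative of u.

u(x) = -2*x**3 + 2*x**2 + x - 2, classical derivative u'(x) = -6*x**2 + 4*x + 1.
φ(x) = x²(2−x), so φ'(x) = x*(4 - 3*x).
Note φ(0) = φ(2) = 0, so the boundary term u·φ vanishes.
LHS = ∫_0^2 u(x) φ'(x) dx = ∫_0^2 (6*x^5 - 14*x^4 + 5*x^3 + 10*x^2 - 8*x) dx. Term by term:
  ∫_0^2 6*x^5 dx = 64;  ∫_0^2 -14*x^4 dx = -448/5;  ∫_0^2 5*x^3 dx = 20;
  ∫_0^2 10*x^2 dx = 80/3;  ∫_0^2 -8*x dx = -16.
Sum: 64 − 448/5 + 20 + 80/3 − 16 = 76/15.
So LHS = 76/15.
∫_0^2 v(x) φ(x) dx = ∫_0^2 (18*x^5 - 48*x^4 + 21*x^3 + 6*x^2) dx. Term by term:
  ∫_0^2 18*x^5 dx = 192;  ∫_0^2 -48*x^4 dx = -1536/5;  ∫_0^2 21*x^3 dx = 84;
  ∫_0^2 6*x^2 dx = 16.
Sum: 192 − 1536/5 + 84 + 16 = -76/5.
So RHS = -∫_0^2 v(x) φ(x) dx = 76/5.
LHS − RHS = -152/15 ≠ 0, so the identity fails.
(For a valid weak derivative the identity must hold for EVERY test function, in particular this one. The failure shows v is NOT the weak derivative of u.)
Correct weak derivative would be u'(x) = -6*x**2 + 4*x + 1.


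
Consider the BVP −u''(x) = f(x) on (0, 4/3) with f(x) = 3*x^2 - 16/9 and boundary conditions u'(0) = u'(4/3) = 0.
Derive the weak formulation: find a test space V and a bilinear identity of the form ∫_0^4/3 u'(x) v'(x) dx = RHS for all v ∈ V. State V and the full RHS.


V = H^1(0, 4/3) (no boundary constraint on v; u is determined up to an additive constant); weak form: ∫_0^4/3 u'v' dx = ∫_0^4/3 (3*x^2 - 16/9) v dx for all v ∈ V.

Multiply both sides by a test function v and integrate from 0 to 4/3:
  ∫_0^4/3 −u''(x) v(x) dx = ∫_0^4/3 f(x) v(x) dx.
Integrate the LHS by parts once:
  ∫_0^4/3 −u'' v dx = −[u'(x) v(x)]_0^4/3 + ∫_0^4/3 u'(x) v'(x) dx.
Thus ∫_0^4/3 u'(x) v'(x) dx = ∫_0^4/3 f(x) v(x) dx + [u'(x) v(x)]_0^4/3.
Choose V so that boundary terms are either known or forced to vanish.
u has homogeneous Neumann: u'(0) = u'(4/3) = 0. So [u' v]_0^4/3 = 0·v(4/3) − 0·v(0) = 0 for any v; take V = H^1(0, 4/3).
Weak formulation: find u (satisfying any essential BC) such that ∫_0^4/3 u'(x) v'(x) dx = ∫_0^4/3 f v dx for all v ∈ V (homogeneous Neumann, so boundary terms vanish).
Substituting f(x) = 3*x^2 - 16/9, the right-hand side is ∫_0^4/3 (3*x^2 - 16/9) v dx.
Compatibility check (pure Neumann): taking v ≡ 1 ∈ V gives 0 = ∫_0^4/3 f dx + (0) − (0), i.e. ∫_0^4/3 f dx must equal u'(0) − u'(4/3) = 0. Indeed ∫_0^4/3 (3*x^2 - 16/9) dx = 0, so the data are compatible. The solution is then unique only up to an additive constant (fix it e.g. by requiring ∫_0^4/3 u dx = 0).


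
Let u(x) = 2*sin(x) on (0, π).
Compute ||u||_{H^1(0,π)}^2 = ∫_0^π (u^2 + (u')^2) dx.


||u||_{H^1(0,π)}^2 = 4*π

u'(x) = 2*cos(x).
Expand u² and (u')² and integrate term by term on (0, π), using: for integers n ≥ 1, ∫_0^π sin²(nx) dx = ∫_0^π cos²(nx) dx = π/2; for n ≠ n', ∫_0^π sin(nx)sin(n'x) dx = ∫_0^π cos(nx)cos(n'x) dx = 0; and by product-to-sum, ∫_0^π sin(nx)cos(n'x) dx = ½∫_0^π [sin((n+n')x) + sin((n−n')x)] dx, which is 0 when n+n' is even and 2n/(n²−n'²) when n+n' is odd (it need not vanish on (0, π)).
  u² squared terms: (2)²·∫sin(x)² dx = 4·π/2 = 2*π.
  So ∫_0^π u² dx = 2*π.
  (u')² squared terms: (2)²·∫cos(x)² dx = 4·π/2 = 2*π.
  So ∫_0^π (u')² dx = 2*π.
||u||_{H^1}^2 = (2*π) + (2*π) = 4*π.


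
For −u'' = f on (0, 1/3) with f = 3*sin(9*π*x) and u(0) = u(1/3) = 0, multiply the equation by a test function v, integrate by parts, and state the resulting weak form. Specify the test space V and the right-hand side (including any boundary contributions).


V = H^1_0(0, 1/3) (so v(0) = v(1/3) = 0); weak form: ∫_0^1/3 u'v' dx = ∫_0^1/3 (3*sin(9*π*x)) v dx for all v ∈ V.

Multiply both sides by a test function v and integrate from 0 to 1/3:
  ∫_0^1/3 −u''(x) v(x) dx = ∫_0^1/3 f(x) v(x) dx.
Integrate the LHS by parts once:
  ∫_0^1/3 −u'' v dx = −[u'(x) v(x)]_0^1/3 + ∫_0^1/3 u'(x) v'(x) dx.
Thus ∫_0^1/3 u'(x) v'(x) dx = ∫_0^1/3 f(x) v(x) dx + [u'(x) v(x)]_0^1/3.
Choose V so that boundary terms are either known or forced to vanish.
u is Dirichlet: u(0) = u(1/3) = 0. Let V = H^1_0(0, 1/3); then v(0) = v(1/3) = 0, and [u' v]_0^1/3 = 0.
Weak formulation: find u (satisfying any essential BC) such that ∫_0^1/3 u'(x) v'(x) dx = ∫_0^1/3 f v dx for all v ∈ V.
Substituting f(x) = 3*sin(9*π*x), the right-hand side is ∫_0^1/3 (3*sin(9*π*x)) v dx.


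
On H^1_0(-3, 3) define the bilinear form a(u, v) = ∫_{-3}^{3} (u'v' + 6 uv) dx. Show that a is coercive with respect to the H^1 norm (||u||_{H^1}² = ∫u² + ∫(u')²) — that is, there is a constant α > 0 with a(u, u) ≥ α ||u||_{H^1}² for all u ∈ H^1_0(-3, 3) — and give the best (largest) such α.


α = 1

Coercivity of a(·,·) on H^1_0(-3, 3) means a(u, u) ≥ α ||u||_{H^1}² for every u ∈ H^1_0.
The interval has length L = 6, and Poincaré/coercivity depend only on L. Here a(u, u) = ∫(u')² + (6)·∫u².
Here c = 6 ≥ 1, so a(u,u) = ∫(u')² + c∫u² ≥ ∫(u')² + ∫u² = ||u||_{H^1}², i.e. α = 1 works. No larger α is possible: a(u,u) ≥ α||u||_{H^1}² means (1−α)∫(u')² ≥ (α−c)∫u², and for the modes u_n = sin(nπ(x−x₀)/L) (x₀ the left endpoint) one has ∫u_n²/∫(u_n')² = (L/(nπ))² → 0, so a(u_n,u_n)/||u_n||_{H^1}² → 1. Hence the optimal constant is α = 1.
Therefore α = 1.


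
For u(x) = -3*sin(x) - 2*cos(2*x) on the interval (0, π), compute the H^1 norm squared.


||u||_{H^1(0,π)}^2 = -40 + 19*π

u'(x) = 4*sin(2*x) - 3*cos(x).
Expand u² and (u')² and integrate term by term on (0, π), using: for integers n ≥ 1, ∫_0^π sin²(nx) dx = ∫_0^π cos²(nx) dx = π/2; for n ≠ n', ∫_0^π sin(nx)sin(n'x) dx = ∫_0^π cos(nx)cos(n'x) dx = 0; and by product-to-sum, ∫_0^π sin(nx)cos(n'x) dx = ½∫_0^π [sin((n+n')x) + sin((n−n')x)] dx, which is 0 when n+n' is even and 2n/(n²−n'²) when n+n' is odd (it need not vanish on (0, π)).
  u² squared terms: (-3)²·∫sin(x)² dx = 9·π/2 = 9*π/2;  (-2)²·∫cos(2x)² dx = 4·π/2 = 2*π.
  u² cross terms: 2·(-3)·(-2)·∫sin(x)·cos(2x) dx = 12·(-2/3) = -8.
  So ∫_0^π u² dx = 9*π/2 + 2*π − 8 = -8 + 13*π/2.
  (u')² squared terms: (-3)²·∫cos(x)² dx = 9·π/2 = 9*π/2;  (4)²·∫sin(2x)² dx = 16·π/2 = 8*π.
  (u')² cross terms: 2·(-3)·(4)·∫cos(x)·sin(2x) dx = -24·(4/3) = -32.
  So ∫_0^π (u')² dx = 9*π/2 + 8*π − 32 = -32 + 25*π/2.
||u||_{H^1}^2 = (-8 + 13*π/2) + (-32 + 25*π/2) = -40 + 19*π.


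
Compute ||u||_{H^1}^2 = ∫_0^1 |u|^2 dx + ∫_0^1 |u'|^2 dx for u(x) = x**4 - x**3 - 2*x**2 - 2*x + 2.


||u||_{H^1}^2 = 23333/1260

The H^1 norm (squared) on an interval (0, L) is
  ||u||_{H^1}^2 = ∫_0^L u(x)^2 dx + ∫_0^L u'(x)^2 dx.
Compute u'(x) = 4*x**3 - 3*x**2 - 4*x - 2.
Then u(x)^2 = x**8 - 2*x**7 - 3*x**6 + 12*x**4 + 4*x**3 - 4*x**2 - 8*x + 4 and u'(x)^2 = 16*x**6 - 24*x**5 - 23*x**4 + 8*x**3 + 28*x**2 + 16*x + 4.
Integrate each monomial from 0 to 1 using ∫_0^1 c·x^n dx = c·1^(n+1)/(n+1):
  ∫_0^1 u(x)^2 dx = ∫_0^1 (x^8 - 2*x^7 - 3*x^6 + 12*x^4 + 4*x^3 - 4*x^2 - 8*x + 4) dx. Term by term:
    ∫_0^1 x^8 dx = 1/9;  ∫_0^1 -2*x^7 dx = -1/4;  ∫_0^1 -3*x^6 dx = -3/7;
    ∫_0^1 12*x^4 dx = 12/5;  ∫_0^1 4*x^3 dx = 1;  ∫_0^1 -4*x^2 dx = -4/3;
    ∫_0^1 -8*x dx = -4;  ∫_0^1 4 dx = 4.
  Sum: 1/9 − 1/4 − 3/7 + 12/5 + 1 − 4/3 − 4 + 4 = 1889/1260.
  ∫_0^1 u'(x)^2 dx = ∫_0^1 (16*x^6 - 24*x^5 - 23*x^4 + 8*x^3 + 28*x^2 + 16*x + 4) dx. Term by term:
    ∫_0^1 16*x^6 dx = 16/7;  ∫_0^1 -24*x^5 dx = -4;  ∫_0^1 -23*x^4 dx = -23/5;
    ∫_0^1 8*x^3 dx = 2;  ∫_0^1 28*x^2 dx = 28/3;  ∫_0^1 16*x dx = 8;
    ∫_0^1 4 dx = 4.
  Sum: 16/7 − 4 − 23/5 + 2 + 28/3 + 8 + 4 = 1787/105.
Adding: ||u||_{H^1}^2 = 1889/1260 + 1787/105 = 23333/1260.


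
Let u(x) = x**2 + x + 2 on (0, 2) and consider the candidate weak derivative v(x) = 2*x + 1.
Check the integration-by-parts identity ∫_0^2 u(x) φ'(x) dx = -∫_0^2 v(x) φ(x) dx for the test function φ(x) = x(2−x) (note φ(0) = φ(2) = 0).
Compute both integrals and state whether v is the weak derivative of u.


LHS = -4, RHS = -4. Yes, v = u' weakly.

u(x) = x**2 + x + 2, classical derivative u'(x) = 2*x + 1.
φ(x) = x(2−x), so φ'(x) = 2 - 2*x.
Note φ(0) = φ(2) = 0, so the boundary term u·φ vanishes.
LHS = ∫_0^2 u(x) φ'(x) dx = ∫_0^2 (-2*x^3 - 2*x + 4) dx. Term by term:
  ∫_0^2 -2*x^3 dx = -8;  ∫_0^2 -2*x dx = -4;  ∫_0^2 4 dx = 8.
Sum: -8 − 4 + 8 = -4.
So LHS = -4.
∫_0^2 v(x) φ(x) dx = ∫_0^2 (-2*x^3 + 3*x^2 + 2*x) dx. Term by term:
  ∫_0^2 -2*x^3 dx = -8;  ∫_0^2 3*x^2 dx = 8;  ∫_0^2 2*x dx = 4.
Sum: -8 + 8 + 4 = 4.
So RHS = -∫_0^2 v(x) φ(x) dx = -4.
LHS = RHS, so the identity holds for this test φ.
Moreover u is smooth here and v(x) = u'(x) = 2*x + 1 pointwise, so the identity holds for every test function. Hence v is the weak derivative of u.


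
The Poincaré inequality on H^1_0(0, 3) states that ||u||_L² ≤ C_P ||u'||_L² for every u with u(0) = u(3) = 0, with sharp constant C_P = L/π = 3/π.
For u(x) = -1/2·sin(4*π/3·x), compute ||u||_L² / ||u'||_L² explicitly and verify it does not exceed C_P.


||u||_L² / ||u'||_L² = 3/(4*π) < C_P = 3/π.

u(x) = -1/2·sin(4*π/3·x), so u'(x) = -2*π*cos(4*π*x/3)/3.
Writing u(x) = A·sin(kπx/L) with A = -1/2 and k = 4, use ∫_0^L sin²(kπx/L) dx = L/2 and ∫_0^L cos²(kπx/L) dx = L/2.
u² = 1/4·sin²(4*π/3·x) and (u')² = 4*π^2/9·cos²(4*π/3·x), and each of sin², cos² integrates to L/2 = 3/2 over (0, 3).
∫_0^3 u² dx = 3/8, so ||u||_L² = sqrt(6)/4.
∫_0^3 (u')² dx = 2*π^2/3, so ||u'||_L² = sqrt(6)*π/3.
Ratio ||u||_L² / ||u'||_L² = 3/(4*π).
Sharp Poincaré constant on H^1_0(0, 3) is C_P = L/π = 3/π, achieved by sin(π/3·x).
This is the k = 4 harmonic; the ratio L/(kπ) is strictly less than C_P = L/π, consistent with the sharp inequality ||u||_L² ≤ C_P ||u'||_L².


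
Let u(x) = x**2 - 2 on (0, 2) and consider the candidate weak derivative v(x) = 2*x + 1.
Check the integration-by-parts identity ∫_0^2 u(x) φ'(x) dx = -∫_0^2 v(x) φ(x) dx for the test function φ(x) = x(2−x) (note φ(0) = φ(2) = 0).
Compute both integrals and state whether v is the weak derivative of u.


LHS = -8/3, RHS = -4. No, v is not the weak derivative of u.

u(x) = x**2 - 2, classical derivative u'(x) = 2*x.
φ(x) = x(2−x), so φ'(x) = 2 - 2*x.
Note φ(0) = φ(2) = 0, so the boundary term u·φ vanishes.
LHS = ∫_0^2 u(x) φ'(x) dx = ∫_0^2 (-2*x^3 + 2*x^2 + 4*x - 4) dx. Term by term:
  ∫_0^2 -2*x^3 dx = -8;  ∫_0^2 2*x^2 dx = 16/3;  ∫_0^2 4*x dx = 8;
  ∫_0^2 -4 dx = -8.
Sum: -8 + 16/3 + 8 − 8 = -8/3.
So LHS = -8/3.
∫_0^2 v(x) φ(x) dx = ∫_0^2 (-2*x^3 + 3*x^2 + 2*x) dx. Term by term:
  ∫_0^2 -2*x^3 dx = -8;  ∫_0^2 3*x^2 dx = 8;  ∫_0^2 2*x dx = 4.
Sum: -8 + 8 + 4 = 4.
So RHS = -∫_0^2 v(x) φ(x) dx = -4.
LHS − RHS = 4/3 ≠ 0, so the identity fails.
(For a valid weak derivative the identity must hold for EVERY test function, in particular this one. The failure shows v is NOT the weak derivative of u.)
Correct weak derivative would be u'(x) = 2*x.


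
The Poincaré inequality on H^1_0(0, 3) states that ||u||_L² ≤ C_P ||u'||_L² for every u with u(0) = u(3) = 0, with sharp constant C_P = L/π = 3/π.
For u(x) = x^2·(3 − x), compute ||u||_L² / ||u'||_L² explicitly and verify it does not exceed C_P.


||u||_L² / ||u'||_L² = 3*sqrt(14)/14 < C_P = 3/π.

u(x) = x^2·(3 − x), so u'(x) = 3*x*(2 - x).
u(x) = x^2·(3 − x) vanishes at x = 0 and x = 3, so u ∈ H^1_0(0, 3). Differentiate via the product rule and integrate the resulting polynomials term by term.
  ∫_0^3 u² dx = ∫_0^3 (x^6 - 6*x^5 + 9*x^4) dx. Term by term:
    ∫_0^3 x^6 dx = 2187/7;  ∫_0^3 -6*x^5 dx = -729;  ∫_0^3 9*x^4 dx = 2187/5.
  Sum: 2187/7 − 729 + 2187/5 = 729/35.
  ∫_0^3 (u')² dx = ∫_0^3 (9*x^4 - 36*x^3 + 36*x^2) dx. Term by term:
    ∫_0^3 9*x^4 dx = 2187/5;  ∫_0^3 -36*x^3 dx = -729;  ∫_0^3 36*x^2 dx = 324.
  Sum: 2187/5 − 729 + 324 = 162/5.
∫_0^3 u² dx = 729/35, so ||u||_L² = 27*sqrt(35)/35.
∫_0^3 (u')² dx = 162/5, so ||u'||_L² = 9*sqrt(10)/5.
Ratio ||u||_L² / ||u'||_L² = 3*sqrt(14)/14.
Sharp Poincaré constant on H^1_0(0, 3) is C_P = L/π = 3/π, achieved by sin(π/3·x).
A polynomial bump cannot attain the sharp Poincaré constant (only the first sine eigenfunction does), so the ratio is strictly less than C_P, consistent with ||u||_L² ≤ C_P ||u'||_L².


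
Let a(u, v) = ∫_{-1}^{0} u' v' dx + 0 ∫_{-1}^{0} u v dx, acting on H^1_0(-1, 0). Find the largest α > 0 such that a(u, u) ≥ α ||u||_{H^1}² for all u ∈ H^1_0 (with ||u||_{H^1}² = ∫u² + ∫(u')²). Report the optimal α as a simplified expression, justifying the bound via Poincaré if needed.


α = π^2/(1 + π^2)

Coercivity of a(·,·) on H^1_0(-1, 0) means a(u, u) ≥ α ||u||_{H^1}² for every u ∈ H^1_0.
The interval has length L = 1, and Poincaré/coercivity depend only on L. Here a(u, u) = ∫(u')² + (0)·∫u².
Here c = 0, so a(u,u) = ∫(u')² alone. The condition a(u,u) ≥ α||u||_{H^1}² reads (1−α)∫(u')² ≥ (α−c)∫u². Any admissible α is ≤ 1 (rapidly oscillating u have ∫u²/∫(u')² → 0), and α = 1 would force 0 ≥ (1−c)∫u², impossible since c < 1; so 1−α > 0. By the sharp Poincaré inequality on H^1_0 of an interval of length L, ∫(u')² ≥ (π/L)²∫u² with equality for the first sine mode sin(π(x−x₀)/L) (x₀ the left endpoint), so the inequality holds for all u iff (1−α)(π/L)² ≥ α − c, i.e. α ≤ ((π/L)² + c)/((π/L)² + 1) = (1 + c(L/π)²)/(1 + (L/π)²). (Direct route, valid since c ≤ 0: Poincaré gives c∫u² ≥ c(L/π)²∫(u')², so a(u,u) ≥ (1 + c(L/π)²)∫(u')², while ||u||_{H^1}² ≤ (1 + (L/π)²)∫(u')²; dividing yields the same α.) With (π/L)² = π^2 and c = 0, the largest admissible constant is α = ((π/L)² + c)/((π/L)² + 1).
Simplifying, α = π^2/(1 + π^2).


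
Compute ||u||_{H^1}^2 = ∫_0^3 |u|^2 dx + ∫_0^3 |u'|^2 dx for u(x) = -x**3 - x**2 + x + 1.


||u||_{H^1}^2 = 37668/35

The H^1 norm (squared) on an interval (0, L) is
  ||u||_{H^1}^2 = ∫_0^L u(x)^2 dx + ∫_0^L u'(x)^2 dx.
Compute u'(x) = -3*x**2 - 2*x + 1.
Then u(x)^2 = x**6 + 2*x**5 - x**4 - 4*x**3 - x**2 + 2*x + 1 and u'(x)^2 = 9*x**4 + 12*x**3 - 2*x**2 - 4*x + 1.
Integrate each monomial from 0 to 3 using ∫_0^3 c·x^n dx = c·3^(n+1)/(n+1):
  ∫_0^3 u(x)^2 dx = ∫_0^3 (x^6 + 2*x^5 - x^4 - 4*x^3 - x^2 + 2*x + 1) dx. Term by term:
    ∫_0^3 x^6 dx = 2187/7;  ∫_0^3 2*x^5 dx = 243;  ∫_0^3 -x^4 dx = -243/5;
    ∫_0^3 -4*x^3 dx = -81;  ∫_0^3 -x^2 dx = -9;  ∫_0^3 2*x dx = 9;
    ∫_0^3 1 dx = 3.
  Sum: 2187/7 + 243 − 243/5 − 81 − 9 + 9 + 3 = 15009/35.
  ∫_0^3 u'(x)^2 dx = ∫_0^3 (9*x^4 + 12*x^3 - 2*x^2 - 4*x + 1) dx. Term by term:
    ∫_0^3 9*x^4 dx = 2187/5;  ∫_0^3 12*x^3 dx = 243;  ∫_0^3 -2*x^2 dx = -18;
    ∫_0^3 -4*x dx = -18;  ∫_0^3 1 dx = 3.
  Sum: 2187/5 + 243 − 18 − 18 + 3 = 3237/5.
Adding: ||u||_{H^1}^2 = 15009/35 + 3237/5 = 37668/35.
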